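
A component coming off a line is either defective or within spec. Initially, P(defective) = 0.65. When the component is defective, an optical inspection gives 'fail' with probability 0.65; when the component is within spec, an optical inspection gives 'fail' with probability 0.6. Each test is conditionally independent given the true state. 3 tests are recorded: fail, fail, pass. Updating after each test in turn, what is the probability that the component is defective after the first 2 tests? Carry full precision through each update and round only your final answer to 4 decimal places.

Apply Bayes' rule sequentially, carrying P(defective) forward.
After 'fail': P(defective) = 0.65·0.6500 / (0.65·0.6500 + 0.6·0.3500) ≈ 0.6680
After 'fail': P(defective) = 0.65·0.6680 / (0.65·0.6680 + 0.6·0.3320) ≈ 0.6855

0.6855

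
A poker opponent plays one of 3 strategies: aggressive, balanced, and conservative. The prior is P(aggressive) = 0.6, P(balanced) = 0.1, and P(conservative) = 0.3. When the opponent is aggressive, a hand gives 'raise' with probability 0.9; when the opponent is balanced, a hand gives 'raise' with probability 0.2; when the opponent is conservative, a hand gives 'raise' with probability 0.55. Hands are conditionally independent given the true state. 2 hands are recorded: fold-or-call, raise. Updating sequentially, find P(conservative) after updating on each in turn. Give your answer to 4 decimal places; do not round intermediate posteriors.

0.5147

After 'fold-or-call': normaliser = 0.1·0.6000 + 0.8·0.1000 + 0.45·0.3000; P(aggressive) ≈ 0.2182, P(balanced) ≈ 0.2909, P(conservative) ≈ 0.4909
After 'raise': normaliser = 0.9·0.2182 + 0.2·0.2909 + 0.55·0.4909; P(aggressive) ≈ 0.3744, P(balanced) ≈ 0.1109, P(conservative) ≈ 0.5147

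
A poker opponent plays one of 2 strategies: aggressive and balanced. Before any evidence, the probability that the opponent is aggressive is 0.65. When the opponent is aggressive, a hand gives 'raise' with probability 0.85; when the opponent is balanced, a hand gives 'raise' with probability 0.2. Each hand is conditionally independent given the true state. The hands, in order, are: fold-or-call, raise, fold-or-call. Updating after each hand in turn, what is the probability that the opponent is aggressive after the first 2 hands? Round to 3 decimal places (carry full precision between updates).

After 'fold-or-call': P(aggressive) = 0.15·0.6500 / (0.15·0.6500 + 0.8·0.3500) ≈ 0.2583
After 'raise': P(aggressive) = 0.85·0.2583 / (0.85·0.2583 + 0.2·0.7417) ≈ 0.5968

0.597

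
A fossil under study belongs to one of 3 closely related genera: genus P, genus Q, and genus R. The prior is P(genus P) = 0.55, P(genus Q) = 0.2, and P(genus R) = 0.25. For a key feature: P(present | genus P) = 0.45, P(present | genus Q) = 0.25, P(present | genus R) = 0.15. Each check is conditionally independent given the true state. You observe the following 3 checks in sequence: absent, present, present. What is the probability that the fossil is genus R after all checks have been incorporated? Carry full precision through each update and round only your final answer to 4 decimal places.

0.0634

After 'absent': normaliser = 0.55·0.5500 + 0.75·0.2000 + 0.85·0.2500; P(genus P) ≈ 0.4549, P(genus Q) ≈ 0.2256, P(genus R) ≈ 0.3195
After 'present': normaliser = 0.45·0.4549 + 0.25·0.2256 + 0.15·0.3195; P(genus P) ≈ 0.6624, P(genus Q) ≈ 0.1825, P(genus R) ≈ 0.1551
After 'present': normaliser = 0.45·0.6624 + 0.25·0.1825 + 0.15·0.1551; P(genus P) ≈ 0.8123, P(genus Q) ≈ 0.1243, P(genus R) ≈ 0.0634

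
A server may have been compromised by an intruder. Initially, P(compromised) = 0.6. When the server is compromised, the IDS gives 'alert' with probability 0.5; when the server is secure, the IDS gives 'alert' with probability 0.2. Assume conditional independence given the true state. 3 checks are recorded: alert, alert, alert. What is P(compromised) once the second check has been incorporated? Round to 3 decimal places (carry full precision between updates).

After 'alert': P(compromised) = 0.5·0.6000 / (0.5·0.6000 + 0.2·0.4000) ≈ 0.7895
After 'alert': P(compromised) = 0.5·0.7895 / (0.5·0.7895 + 0.2·0.2105) ≈ 0.9036

0.904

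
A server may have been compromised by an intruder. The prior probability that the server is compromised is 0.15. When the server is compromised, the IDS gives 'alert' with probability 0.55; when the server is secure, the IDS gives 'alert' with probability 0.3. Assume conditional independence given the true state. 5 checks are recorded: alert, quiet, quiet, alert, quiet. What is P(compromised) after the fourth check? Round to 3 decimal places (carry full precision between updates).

0.197

After 'alert': P(compromised) = 0.55·0.1500 / (0.55·0.1500 + 0.3·0.8500) ≈ 0.2444
After 'quiet': P(compromised) = 0.45·0.2444 / (0.45·0.2444 + 0.7·0.7556) ≈ 0.1722
After 'quiet': P(compromised) = 0.45·0.1722 / (0.45·0.1722 + 0.7·0.8278) ≈ 0.1179
After 'alert': P(compromised) = 0.55·0.1179 / (0.55·0.1179 + 0.3·0.8821) ≈ 0.1969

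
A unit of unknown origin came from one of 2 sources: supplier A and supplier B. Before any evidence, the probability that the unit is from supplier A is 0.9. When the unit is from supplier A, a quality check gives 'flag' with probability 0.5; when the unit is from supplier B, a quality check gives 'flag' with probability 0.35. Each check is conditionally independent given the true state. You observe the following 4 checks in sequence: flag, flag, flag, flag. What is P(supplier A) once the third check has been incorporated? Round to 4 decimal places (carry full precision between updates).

0.9633

After 'flag': P(supplier A) = 0.5·0.9000 / (0.5·0.9000 + 0.35·0.1000) ≈ 0.9278
After 'flag': P(supplier A) = 0.5·0.9278 / (0.5·0.9278 + 0.35·0.0722) ≈ 0.9484
After 'flag': P(supplier A) = 0.5·0.9484 / (0.5·0.9484 + 0.35·0.0516) ≈ 0.9633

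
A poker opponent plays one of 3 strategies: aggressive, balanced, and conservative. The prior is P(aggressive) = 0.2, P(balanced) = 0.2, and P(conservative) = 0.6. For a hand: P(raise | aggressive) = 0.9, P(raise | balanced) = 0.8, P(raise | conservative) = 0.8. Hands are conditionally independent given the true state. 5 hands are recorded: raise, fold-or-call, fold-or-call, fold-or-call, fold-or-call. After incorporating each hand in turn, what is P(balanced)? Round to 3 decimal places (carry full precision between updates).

After 'raise': normaliser = 0.9·0.2000 + 0.8·0.2000 + 0.8·0.6000; P(aggressive) ≈ 0.2195, P(balanced) ≈ 0.1951, P(conservative) ≈ 0.5854
After 'fold-or-call': normaliser = 0.1·0.2195 + 0.2·0.1951 + 0.2·0.5854; P(aggressive) ≈ 0.1233, P(balanced) ≈ 0.2192, P(conservative) ≈ 0.6575
After 'fold-or-call': normaliser = 0.1·0.1233 + 0.2·0.2192 + 0.2·0.6575; P(aggressive) ≈ 0.0657, P(balanced) ≈ 0.2336, P(conservative) ≈ 0.7007
After 'fold-or-call': normaliser = 0.1·0.0657 + 0.2·0.2336 + 0.2·0.7007; P(aggressive) ≈ 0.0340, P(balanced) ≈ 0.2415, P(conservative) ≈ 0.7245
After 'fold-or-call': normaliser = 0.1·0.0340 + 0.2·0.2415 + 0.2·0.7245; P(aggressive) ≈ 0.0173, P(balanced) ≈ 0.2457, P(conservative) ≈ 0.7370

0.246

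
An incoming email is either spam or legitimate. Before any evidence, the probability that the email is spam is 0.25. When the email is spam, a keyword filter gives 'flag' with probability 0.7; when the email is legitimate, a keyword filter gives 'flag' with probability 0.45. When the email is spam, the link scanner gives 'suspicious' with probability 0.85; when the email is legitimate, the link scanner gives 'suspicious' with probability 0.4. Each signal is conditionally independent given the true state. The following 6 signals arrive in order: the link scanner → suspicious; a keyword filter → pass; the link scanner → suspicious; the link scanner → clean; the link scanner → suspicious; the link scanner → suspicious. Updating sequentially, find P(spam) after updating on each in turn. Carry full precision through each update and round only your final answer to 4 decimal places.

0.4810

After the link scanner='suspicious': P(spam) = 0.85·0.2500 / (0.85·0.2500 + 0.4·0.7500) ≈ 0.4146
After a keyword filter='pass': P(spam) = 0.3·0.4146 / (0.3·0.4146 + 0.55·0.5854) ≈ 0.2787
After the link scanner='suspicious': P(spam) = 0.85·0.2787 / (0.85·0.2787 + 0.4·0.7213) ≈ 0.4509
After the link scanner='clean': P(spam) = 0.15·0.4509 / (0.15·0.4509 + 0.6·0.5491) ≈ 0.1703
After the link scanner='suspicious': P(spam) = 0.85·0.1703 / (0.85·0.1703 + 0.4·0.8297) ≈ 0.3037
After the link scanner='suspicious': P(spam) = 0.85·0.3037 / (0.85·0.3037 + 0.4·0.6963) ≈ 0.4810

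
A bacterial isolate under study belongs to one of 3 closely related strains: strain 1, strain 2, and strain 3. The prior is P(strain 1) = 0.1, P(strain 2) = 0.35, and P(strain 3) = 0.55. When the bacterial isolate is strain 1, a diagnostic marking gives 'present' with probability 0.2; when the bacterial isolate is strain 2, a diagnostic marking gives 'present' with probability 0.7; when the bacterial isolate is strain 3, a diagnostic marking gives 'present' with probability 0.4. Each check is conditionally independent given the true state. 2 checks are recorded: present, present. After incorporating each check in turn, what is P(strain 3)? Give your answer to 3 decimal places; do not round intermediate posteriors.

0.334

After 'present': normaliser = 0.2·0.1000 + 0.7·0.3500 + 0.4·0.5500; P(strain 1) ≈ 0.0412, P(strain 2) ≈ 0.5052, P(strain 3) ≈ 0.4536
After 'present': normaliser = 0.2·0.0412 + 0.7·0.5052 + 0.4·0.4536; P(strain 1) ≈ 0.0152, P(strain 2) ≈ 0.6509, P(strain 3) ≈ 0.3340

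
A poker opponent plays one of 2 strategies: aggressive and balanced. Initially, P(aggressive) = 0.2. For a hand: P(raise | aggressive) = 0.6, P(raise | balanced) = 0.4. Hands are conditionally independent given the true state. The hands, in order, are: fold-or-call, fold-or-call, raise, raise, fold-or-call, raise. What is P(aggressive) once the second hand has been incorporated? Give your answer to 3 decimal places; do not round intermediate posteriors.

0.100

After 'fold-or-call': P(aggressive) = 0.4·0.2000 / (0.4·0.2000 + 0.6·0.8000) ≈ 0.1429
After 'fold-or-call': P(aggressive) = 0.4·0.1429 / (0.4·0.1429 + 0.6·0.8571) ≈ 0.1000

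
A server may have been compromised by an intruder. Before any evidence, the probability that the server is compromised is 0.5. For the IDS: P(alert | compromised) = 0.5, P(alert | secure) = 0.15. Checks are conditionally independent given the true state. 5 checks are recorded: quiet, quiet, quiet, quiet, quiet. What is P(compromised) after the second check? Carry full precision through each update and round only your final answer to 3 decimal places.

0.257

Each posterior becomes the prior for the next update.
After 'quiet': P(compromised) = 0.5·0.5000 / (0.5·0.5000 + 0.85·0.5000) ≈ 0.3704
After 'quiet': P(compromised) = 0.5·0.3704 / (0.5·0.3704 + 0.85·0.6296) ≈ 0.2571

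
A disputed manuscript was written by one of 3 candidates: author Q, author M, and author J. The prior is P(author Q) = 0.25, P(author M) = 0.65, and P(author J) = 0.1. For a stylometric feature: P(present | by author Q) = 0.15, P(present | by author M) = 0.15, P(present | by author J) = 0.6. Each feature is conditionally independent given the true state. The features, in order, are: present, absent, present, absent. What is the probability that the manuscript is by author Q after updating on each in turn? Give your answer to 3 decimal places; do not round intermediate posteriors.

0.199

After 'present': normaliser = 0.15·0.2500 + 0.15·0.6500 + 0.6·0.1000; P(author Q) ≈ 0.1923, P(author M) ≈ 0.5000, P(author J) ≈ 0.3077
After 'absent': normaliser = 0.85·0.1923 + 0.85·0.5000 + 0.4·0.3077; P(author Q) ≈ 0.2297, P(author M) ≈ 0.5973, P(author J) ≈ 0.1730
After 'present': normaliser = 0.15·0.2297 + 0.15·0.5973 + 0.6·0.1730; P(author Q) ≈ 0.1512, P(author M) ≈ 0.3932, P(author J) ≈ 0.4555
After 'absent': normaliser = 0.85·0.1512 + 0.85·0.3932 + 0.4·0.4555; P(author Q) ≈ 0.1993, P(author M) ≈ 0.5182, P(author J) ≈ 0.2825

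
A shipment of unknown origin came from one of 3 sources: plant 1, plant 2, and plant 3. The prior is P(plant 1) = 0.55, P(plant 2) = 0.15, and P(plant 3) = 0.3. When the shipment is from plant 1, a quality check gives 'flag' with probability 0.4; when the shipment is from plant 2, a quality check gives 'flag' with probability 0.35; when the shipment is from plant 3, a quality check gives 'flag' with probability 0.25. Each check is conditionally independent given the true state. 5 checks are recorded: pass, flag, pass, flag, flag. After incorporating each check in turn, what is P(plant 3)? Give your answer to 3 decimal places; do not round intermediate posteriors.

Apply Bayes' rule sequentially, carrying P(plant 3) forward.
After 'pass': normaliser = 0.6·0.5500 + 0.65·0.1500 + 0.75·0.3000; P(plant 1) ≈ 0.5057, P(plant 2) ≈ 0.1494, P(plant 3) ≈ 0.3448
After 'flag': normaliser = 0.4·0.5057 + 0.35·0.1494 + 0.25·0.3448; P(plant 1) ≈ 0.5936, P(plant 2) ≈ 0.1535, P(plant 3) ≈ 0.2530
After 'pass': normaliser = 0.6·0.5936 + 0.65·0.1535 + 0.75·0.2530; P(plant 1) ≈ 0.5517, P(plant 2) ≈ 0.1545, P(plant 3) ≈ 0.2938
After 'flag': normaliser = 0.4·0.5517 + 0.35·0.1545 + 0.25·0.2938; P(plant 1) ≈ 0.6337, P(plant 2) ≈ 0.1553, P(plant 3) ≈ 0.2110
After 'flag': normaliser = 0.4·0.6337 + 0.35·0.1553 + 0.25·0.2110; P(plant 1) ≈ 0.7030, P(plant 2) ≈ 0.1507, P(plant 3) ≈ 0.1463

0.146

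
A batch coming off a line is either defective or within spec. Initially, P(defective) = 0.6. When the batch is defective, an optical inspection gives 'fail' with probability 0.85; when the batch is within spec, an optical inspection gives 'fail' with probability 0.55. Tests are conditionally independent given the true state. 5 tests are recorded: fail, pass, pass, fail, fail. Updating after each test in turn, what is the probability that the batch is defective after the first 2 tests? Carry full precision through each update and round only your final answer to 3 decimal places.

After 'fail': P(defective) = 0.85·0.6000 / (0.85·0.6000 + 0.55·0.4000) ≈ 0.6986
After 'pass': P(defective) = 0.15·0.6986 / (0.15·0.6986 + 0.45·0.3014) ≈ 0.4359

0.436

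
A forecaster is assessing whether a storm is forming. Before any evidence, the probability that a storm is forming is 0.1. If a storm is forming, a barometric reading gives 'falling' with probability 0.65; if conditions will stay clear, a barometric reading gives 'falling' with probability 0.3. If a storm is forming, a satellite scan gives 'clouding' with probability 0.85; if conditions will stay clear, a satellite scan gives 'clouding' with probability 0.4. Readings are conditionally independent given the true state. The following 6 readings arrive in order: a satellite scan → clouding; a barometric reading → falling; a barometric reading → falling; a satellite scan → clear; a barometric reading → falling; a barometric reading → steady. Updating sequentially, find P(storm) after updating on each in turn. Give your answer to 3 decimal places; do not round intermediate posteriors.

0.231

After a satellite scan='clouding': P(storm) = 0.85·0.1000 / (0.85·0.1000 + 0.4·0.9000) ≈ 0.1910
After a barometric reading='falling': P(storm) = 0.65·0.1910 / (0.65·0.1910 + 0.3·0.8090) ≈ 0.3384
After a barometric reading='falling': P(storm) = 0.65·0.3384 / (0.65·0.3384 + 0.3·0.6616) ≈ 0.5257
After a satellite scan='clear': P(storm) = 0.15·0.5257 / (0.15·0.5257 + 0.6·0.4743) ≈ 0.2170
After a barometric reading='falling': P(storm) = 0.65·0.2170 / (0.65·0.2170 + 0.3·0.7830) ≈ 0.3752
After a barometric reading='steady': P(storm) = 0.35·0.3752 / (0.35·0.3752 + 0.7·0.6248) ≈ 0.2309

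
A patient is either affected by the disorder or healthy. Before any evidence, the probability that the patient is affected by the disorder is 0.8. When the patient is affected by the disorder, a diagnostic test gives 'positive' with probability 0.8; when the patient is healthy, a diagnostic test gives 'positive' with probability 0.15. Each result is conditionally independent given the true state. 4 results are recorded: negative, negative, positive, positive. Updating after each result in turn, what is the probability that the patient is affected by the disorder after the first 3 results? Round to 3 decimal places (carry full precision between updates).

After 'negative': P(affected) = 0.2·0.8000 / (0.2·0.8000 + 0.85·0.2000) ≈ 0.4848
After 'negative': P(affected) = 0.2·0.4848 / (0.2·0.4848 + 0.85·0.5152) ≈ 0.1813
After 'positive': P(affected) = 0.8·0.1813 / (0.8·0.1813 + 0.15·0.8187) ≈ 0.5415

0.542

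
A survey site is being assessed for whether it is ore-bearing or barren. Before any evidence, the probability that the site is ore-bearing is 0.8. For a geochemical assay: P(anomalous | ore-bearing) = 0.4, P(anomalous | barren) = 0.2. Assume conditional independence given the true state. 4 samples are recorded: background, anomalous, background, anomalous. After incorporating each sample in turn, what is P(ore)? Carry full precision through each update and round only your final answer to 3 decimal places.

0.900

Each posterior becomes the prior for the next update.
After 'background': P(ore) = 0.6·0.8000 / (0.6·0.8000 + 0.8·0.2000) ≈ 0.7500
After 'anomalous': P(ore) = 0.4·0.7500 / (0.4·0.7500 + 0.2·0.2500) ≈ 0.8571
After 'background': P(ore) = 0.6·0.8571 / (0.6·0.8571 + 0.8·0.1429) ≈ 0.8182
After 'anomalous': P(ore) = 0.4·0.8182 / (0.4·0.8182 + 0.2·0.1818) ≈ 0.9000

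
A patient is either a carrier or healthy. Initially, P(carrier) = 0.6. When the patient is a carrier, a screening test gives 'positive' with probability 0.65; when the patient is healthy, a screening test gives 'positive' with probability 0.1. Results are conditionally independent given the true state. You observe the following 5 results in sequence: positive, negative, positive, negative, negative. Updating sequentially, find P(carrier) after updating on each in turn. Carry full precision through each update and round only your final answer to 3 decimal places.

0.788

After 'positive': P(carrier) = 0.65·0.6000 / (0.65·0.6000 + 0.1·0.4000) ≈ 0.9070
After 'negative': P(carrier) = 0.35·0.9070 / (0.35·0.9070 + 0.9·0.0930) ≈ 0.7913
After 'positive': P(carrier) = 0.65·0.7913 / (0.65·0.7913 + 0.1·0.2087) ≈ 0.9610
After 'negative': P(carrier) = 0.35·0.9610 / (0.35·0.9610 + 0.9·0.0390) ≈ 0.9055
After 'negative': P(carrier) = 0.35·0.9055 / (0.35·0.9055 + 0.9·0.0945) ≈ 0.7885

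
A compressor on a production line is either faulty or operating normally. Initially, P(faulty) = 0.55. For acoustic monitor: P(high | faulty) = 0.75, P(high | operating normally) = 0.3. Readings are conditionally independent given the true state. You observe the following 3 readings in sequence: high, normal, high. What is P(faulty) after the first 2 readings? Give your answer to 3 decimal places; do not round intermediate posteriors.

0.522

After 'high': P(faulty) = 0.75·0.5500 / (0.75·0.5500 + 0.3·0.4500) ≈ 0.7534
After 'normal': P(faulty) = 0.25·0.7534 / (0.25·0.7534 + 0.7·0.2466) ≈ 0.5218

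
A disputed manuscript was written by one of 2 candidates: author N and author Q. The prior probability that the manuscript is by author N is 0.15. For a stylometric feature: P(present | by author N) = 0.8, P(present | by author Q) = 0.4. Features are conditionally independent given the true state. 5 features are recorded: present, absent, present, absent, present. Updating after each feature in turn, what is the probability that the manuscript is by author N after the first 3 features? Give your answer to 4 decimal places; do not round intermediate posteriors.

0.1905

After 'present': P(author N) = 0.8·0.1500 / (0.8·0.1500 + 0.4·0.8500) ≈ 0.2609
After 'absent': P(author N) = 0.2·0.2609 / (0.2·0.2609 + 0.6·0.7391) ≈ 0.1053
After 'present': P(author N) = 0.8·0.1053 / (0.8·0.1053 + 0.4·0.8947) ≈ 0.1905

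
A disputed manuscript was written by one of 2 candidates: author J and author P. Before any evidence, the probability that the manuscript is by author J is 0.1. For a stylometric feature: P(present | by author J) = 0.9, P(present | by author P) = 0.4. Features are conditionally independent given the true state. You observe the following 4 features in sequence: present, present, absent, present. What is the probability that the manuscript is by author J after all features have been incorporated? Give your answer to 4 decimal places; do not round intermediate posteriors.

0.1742

After 'present': P(author J) = 0.9·0.1000 / (0.9·0.1000 + 0.4·0.9000) ≈ 0.2000
After 'present': P(author J) = 0.9·0.2000 / (0.9·0.2000 + 0.4·0.8000) ≈ 0.3600
After 'absent': P(author J) = 0.1·0.3600 / (0.1·0.3600 + 0.6·0.6400) ≈ 0.0857
After 'present': P(author J) = 0.9·0.0857 / (0.9·0.0857 + 0.4·0.9143) ≈ 0.1742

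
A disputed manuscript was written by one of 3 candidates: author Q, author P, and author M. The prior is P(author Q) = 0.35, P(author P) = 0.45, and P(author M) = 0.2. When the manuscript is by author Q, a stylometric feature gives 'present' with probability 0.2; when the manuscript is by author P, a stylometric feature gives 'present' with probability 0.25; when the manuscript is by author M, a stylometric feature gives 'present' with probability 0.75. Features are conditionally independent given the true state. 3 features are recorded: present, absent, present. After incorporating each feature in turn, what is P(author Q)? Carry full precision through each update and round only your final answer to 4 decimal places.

0.1854

After 'present': normaliser = 0.2·0.3500 + 0.25·0.4500 + 0.75·0.2000; P(author Q) ≈ 0.2105, P(author P) ≈ 0.3383, P(author M) ≈ 0.4511
After 'absent': normaliser = 0.8·0.2105 + 0.75·0.3383 + 0.25·0.4511; P(author Q) ≈ 0.3148, P(author P) ≈ 0.4743, P(author M) ≈ 0.2108
After 'present': normaliser = 0.2·0.3148 + 0.25·0.4743 + 0.75·0.2108; P(author Q) ≈ 0.1854, P(author P) ≈ 0.3491, P(author M) ≈ 0.4655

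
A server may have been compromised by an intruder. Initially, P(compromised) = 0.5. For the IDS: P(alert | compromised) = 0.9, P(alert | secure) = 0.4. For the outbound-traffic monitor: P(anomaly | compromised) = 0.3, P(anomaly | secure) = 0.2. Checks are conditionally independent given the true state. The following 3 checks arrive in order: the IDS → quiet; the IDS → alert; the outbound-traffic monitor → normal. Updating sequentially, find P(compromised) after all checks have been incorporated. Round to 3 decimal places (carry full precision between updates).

After the IDS='quiet': P(compromised) = 0.1·0.5000 / (0.1·0.5000 + 0.6·0.5000) ≈ 0.1429
After the IDS='alert': P(compromised) = 0.9·0.1429 / (0.9·0.1429 + 0.4·0.8571) ≈ 0.2727
After the outbound-traffic monitor='normal': P(compromised) = 0.7·0.2727 / (0.7·0.2727 + 0.8·0.7273) ≈ 0.2471

0.247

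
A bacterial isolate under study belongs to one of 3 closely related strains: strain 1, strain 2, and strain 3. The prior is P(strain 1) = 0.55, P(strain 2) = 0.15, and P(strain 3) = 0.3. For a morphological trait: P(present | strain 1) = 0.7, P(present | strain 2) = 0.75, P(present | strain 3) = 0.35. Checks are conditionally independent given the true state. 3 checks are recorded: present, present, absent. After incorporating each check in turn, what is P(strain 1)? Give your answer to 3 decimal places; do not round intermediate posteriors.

After 'present': normaliser = 0.7·0.5500 + 0.75·0.1500 + 0.35·0.3000; P(strain 1) ≈ 0.6390, P(strain 2) ≈ 0.1867, P(strain 3) ≈ 0.1743
After 'present': normaliser = 0.7·0.6390 + 0.75·0.1867 + 0.35·0.1743; P(strain 1) ≈ 0.6899, P(strain 2) ≈ 0.2160, P(strain 3) ≈ 0.0941
After 'absent': normaliser = 0.3·0.6899 + 0.25·0.2160 + 0.65·0.0941; P(strain 1) ≈ 0.6425, P(strain 2) ≈ 0.1676, P(strain 3) ≈ 0.1898

0.643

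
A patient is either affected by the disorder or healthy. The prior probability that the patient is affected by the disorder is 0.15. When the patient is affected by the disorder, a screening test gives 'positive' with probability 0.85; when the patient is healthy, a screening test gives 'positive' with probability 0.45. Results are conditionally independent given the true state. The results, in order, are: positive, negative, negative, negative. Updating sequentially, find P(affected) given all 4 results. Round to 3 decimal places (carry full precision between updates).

0.007

After 'positive': P(affected) = 0.85·0.1500 / (0.85·0.1500 + 0.45·0.8500) ≈ 0.2500
After 'negative': P(affected) = 0.15·0.2500 / (0.15·0.2500 + 0.55·0.7500) ≈ 0.0833
After 'negative': P(affected) = 0.15·0.0833 / (0.15·0.0833 + 0.55·0.9167) ≈ 0.0242
After 'negative': P(affected) = 0.15·0.0242 / (0.15·0.0242 + 0.55·0.9758) ≈ 0.0067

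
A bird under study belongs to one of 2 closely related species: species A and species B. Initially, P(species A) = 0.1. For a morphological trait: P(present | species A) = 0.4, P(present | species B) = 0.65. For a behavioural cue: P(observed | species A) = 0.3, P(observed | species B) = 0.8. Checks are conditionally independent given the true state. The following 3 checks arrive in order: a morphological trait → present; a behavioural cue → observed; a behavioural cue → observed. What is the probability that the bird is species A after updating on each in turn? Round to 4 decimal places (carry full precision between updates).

Apply Bayes' rule sequentially, carrying P(species A) forward.
After a morphological trait='present': P(species A) = 0.4·0.1000 / (0.4·0.1000 + 0.65·0.9000) ≈ 0.0640
After a behavioural cue='observed': P(species A) = 0.3·0.0640 / (0.3·0.0640 + 0.8·0.9360) ≈ 0.0250
After a behavioural cue='observed': P(species A) = 0.3·0.0250 / (0.3·0.0250 + 0.8·0.9750) ≈ 0.0095

0.0095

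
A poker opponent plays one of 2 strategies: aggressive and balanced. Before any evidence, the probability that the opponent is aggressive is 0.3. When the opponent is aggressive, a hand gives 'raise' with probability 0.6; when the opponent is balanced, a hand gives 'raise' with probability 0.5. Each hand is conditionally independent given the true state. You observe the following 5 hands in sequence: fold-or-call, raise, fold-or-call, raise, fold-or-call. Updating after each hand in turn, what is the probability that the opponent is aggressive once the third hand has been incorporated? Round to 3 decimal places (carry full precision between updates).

After 'fold-or-call': P(aggressive) = 0.4·0.3000 / (0.4·0.3000 + 0.5·0.7000) ≈ 0.2553
After 'raise': P(aggressive) = 0.6·0.2553 / (0.6·0.2553 + 0.5·0.7447) ≈ 0.2915
After 'fold-or-call': P(aggressive) = 0.4·0.2915 / (0.4·0.2915 + 0.5·0.7085) ≈ 0.2476

0.248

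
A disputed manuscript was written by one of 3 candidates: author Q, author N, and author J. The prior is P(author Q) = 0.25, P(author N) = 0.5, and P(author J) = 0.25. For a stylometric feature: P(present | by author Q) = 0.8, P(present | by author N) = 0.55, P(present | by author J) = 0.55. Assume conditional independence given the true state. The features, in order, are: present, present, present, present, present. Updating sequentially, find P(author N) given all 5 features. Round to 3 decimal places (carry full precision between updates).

After 'present': normaliser = 0.8·0.2500 + 0.55·0.5000 + 0.55·0.2500; P(author Q) ≈ 0.3265, P(author N) ≈ 0.4490, P(author J) ≈ 0.2245
After 'present': normaliser = 0.8·0.3265 + 0.55·0.4490 + 0.55·0.2245; P(author Q) ≈ 0.4136, P(author N) ≈ 0.3910, P(author J) ≈ 0.1955
After 'present': normaliser = 0.8·0.4136 + 0.55·0.3910 + 0.55·0.1955; P(author Q) ≈ 0.5064, P(author N) ≈ 0.3291, P(author J) ≈ 0.1645
After 'present': normaliser = 0.8·0.5064 + 0.55·0.3291 + 0.55·0.1645; P(author Q) ≈ 0.5987, P(author N) ≈ 0.2675, P(author J) ≈ 0.1338
After 'present': normaliser = 0.8·0.5987 + 0.55·0.2675 + 0.55·0.1338; P(author Q) ≈ 0.6846, P(author N) ≈ 0.2103, P(author J) ≈ 0.1051

0.210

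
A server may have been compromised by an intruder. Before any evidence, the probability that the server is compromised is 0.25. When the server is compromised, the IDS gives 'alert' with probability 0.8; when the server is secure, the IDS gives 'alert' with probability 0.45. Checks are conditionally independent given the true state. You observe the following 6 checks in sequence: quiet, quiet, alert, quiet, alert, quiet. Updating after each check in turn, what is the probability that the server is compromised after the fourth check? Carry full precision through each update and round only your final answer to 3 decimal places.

0.028

Apply Bayes' rule sequentially, carrying P(compromised) forward.
After 'quiet': P(compromised) = 0.2·0.2500 / (0.2·0.2500 + 0.55·0.7500) ≈ 0.1081
After 'quiet': P(compromised) = 0.2·0.1081 / (0.2·0.1081 + 0.55·0.8919) ≈ 0.0422
After 'alert': P(compromised) = 0.8·0.0422 / (0.8·0.0422 + 0.45·0.9578) ≈ 0.0727
After 'quiet': P(compromised) = 0.2·0.0727 / (0.2·0.0727 + 0.55·0.9273) ≈ 0.0277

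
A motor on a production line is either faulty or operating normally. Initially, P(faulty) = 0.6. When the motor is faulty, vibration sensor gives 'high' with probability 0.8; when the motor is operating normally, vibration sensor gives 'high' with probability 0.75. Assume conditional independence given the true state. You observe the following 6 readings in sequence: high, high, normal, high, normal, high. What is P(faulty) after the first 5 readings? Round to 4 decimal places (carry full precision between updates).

0.5381

After 'high': P(faulty) = 0.8·0.6000 / (0.8·0.6000 + 0.75·0.4000) ≈ 0.6154
After 'high': P(faulty) = 0.8·0.6154 / (0.8·0.6154 + 0.75·0.3846) ≈ 0.6305
After 'normal': P(faulty) = 0.2·0.6305 / (0.2·0.6305 + 0.25·0.3695) ≈ 0.5772
After 'high': P(faulty) = 0.8·0.5772 / (0.8·0.5772 + 0.75·0.4228) ≈ 0.5929
After 'normal': P(faulty) = 0.2·0.5929 / (0.2·0.5929 + 0.25·0.4071) ≈ 0.5381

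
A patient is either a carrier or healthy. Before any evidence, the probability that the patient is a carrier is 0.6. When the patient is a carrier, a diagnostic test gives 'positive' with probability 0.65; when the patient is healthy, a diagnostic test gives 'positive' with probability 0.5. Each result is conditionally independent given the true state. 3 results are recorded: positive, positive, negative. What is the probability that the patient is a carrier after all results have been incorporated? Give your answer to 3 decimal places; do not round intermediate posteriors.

Apply Bayes' rule sequentially, carrying P(carrier) forward.
After 'positive': P(carrier) = 0.65·0.6000 / (0.65·0.6000 + 0.5·0.4000) ≈ 0.6610
After 'positive': P(carrier) = 0.65·0.6610 / (0.65·0.6610 + 0.5·0.3390) ≈ 0.7171
After 'negative': P(carrier) = 0.35·0.7171 / (0.35·0.7171 + 0.5·0.2829) ≈ 0.6396

0.640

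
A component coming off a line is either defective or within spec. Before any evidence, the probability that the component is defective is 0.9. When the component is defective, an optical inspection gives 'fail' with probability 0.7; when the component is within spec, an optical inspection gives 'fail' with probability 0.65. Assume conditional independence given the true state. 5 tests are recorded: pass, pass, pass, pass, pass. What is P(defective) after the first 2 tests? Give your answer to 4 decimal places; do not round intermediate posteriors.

0.8686

Each posterior becomes the prior for the next update.
After 'pass': P(defective) = 0.3·0.9000 / (0.3·0.9000 + 0.35·0.1000) ≈ 0.8852
After 'pass': P(defective) = 0.3·0.8852 / (0.3·0.8852 + 0.35·0.1148) ≈ 0.8686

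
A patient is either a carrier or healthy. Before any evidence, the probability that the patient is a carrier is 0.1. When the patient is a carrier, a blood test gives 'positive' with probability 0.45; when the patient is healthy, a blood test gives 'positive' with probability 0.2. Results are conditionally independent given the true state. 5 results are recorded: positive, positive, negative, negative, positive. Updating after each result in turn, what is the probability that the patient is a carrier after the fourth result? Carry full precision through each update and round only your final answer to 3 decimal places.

After 'positive': P(carrier) = 0.45·0.1000 / (0.45·0.1000 + 0.2·0.9000) ≈ 0.2000
After 'positive': P(carrier) = 0.45·0.2000 / (0.45·0.2000 + 0.2·0.8000) ≈ 0.3600
After 'negative': P(carrier) = 0.55·0.3600 / (0.55·0.3600 + 0.8·0.6400) ≈ 0.2789
After 'negative': P(carrier) = 0.55·0.2789 / (0.55·0.2789 + 0.8·0.7211) ≈ 0.2100

0.210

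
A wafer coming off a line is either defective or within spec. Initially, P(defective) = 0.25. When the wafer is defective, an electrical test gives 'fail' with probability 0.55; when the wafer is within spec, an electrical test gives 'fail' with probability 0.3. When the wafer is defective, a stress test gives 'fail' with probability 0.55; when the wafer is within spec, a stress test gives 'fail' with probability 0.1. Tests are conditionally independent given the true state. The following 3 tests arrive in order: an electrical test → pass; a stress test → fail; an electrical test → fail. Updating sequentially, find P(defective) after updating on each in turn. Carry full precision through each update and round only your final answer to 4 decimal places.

After an electrical test='pass': P(defective) = 0.45·0.2500 / (0.45·0.2500 + 0.7·0.7500) ≈ 0.1765
After a stress test='fail': P(defective) = 0.55·0.1765 / (0.55·0.1765 + 0.1·0.8235) ≈ 0.5410
After an electrical test='fail': P(defective) = 0.55·0.5410 / (0.55·0.5410 + 0.3·0.4590) ≈ 0.6836

0.6836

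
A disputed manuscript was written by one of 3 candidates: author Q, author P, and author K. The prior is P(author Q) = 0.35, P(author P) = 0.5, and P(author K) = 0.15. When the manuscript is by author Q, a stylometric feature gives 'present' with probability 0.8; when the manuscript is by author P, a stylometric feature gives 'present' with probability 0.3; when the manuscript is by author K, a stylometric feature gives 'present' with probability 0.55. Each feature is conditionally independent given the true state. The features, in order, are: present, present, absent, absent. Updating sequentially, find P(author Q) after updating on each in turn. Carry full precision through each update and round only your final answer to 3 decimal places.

0.223

After 'present': normaliser = 0.8·0.3500 + 0.3·0.5000 + 0.55·0.1500; P(author Q) ≈ 0.5463, P(author P) ≈ 0.2927, P(author K) ≈ 0.1610
After 'present': normaliser = 0.8·0.5463 + 0.3·0.2927 + 0.55·0.1610; P(author Q) ≈ 0.7125, P(author P) ≈ 0.1431, P(author K) ≈ 0.1443
After 'absent': normaliser = 0.2·0.7125 + 0.7·0.1431 + 0.45·0.1443; P(author Q) ≈ 0.4632, P(author P) ≈ 0.3257, P(author K) ≈ 0.2111
After 'absent': normaliser = 0.2·0.4632 + 0.7·0.3257 + 0.45·0.2111; P(author Q) ≈ 0.2229, P(author P) ≈ 0.5485, P(author K) ≈ 0.2286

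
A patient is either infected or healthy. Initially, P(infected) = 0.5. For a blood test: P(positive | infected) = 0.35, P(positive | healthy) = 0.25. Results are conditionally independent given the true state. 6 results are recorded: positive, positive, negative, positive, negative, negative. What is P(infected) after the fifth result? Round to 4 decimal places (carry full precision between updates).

0.6733

Each posterior becomes the prior for the next update.
After 'positive': P(infected) = 0.35·0.5000 / (0.35·0.5000 + 0.25·0.5000) ≈ 0.5833
After 'positive': P(infected) = 0.35·0.5833 / (0.35·0.5833 + 0.25·0.4167) ≈ 0.6622
After 'negative': P(infected) = 0.65·0.6622 / (0.65·0.6622 + 0.75·0.3378) ≈ 0.6294
After 'positive': P(infected) = 0.35·0.6294 / (0.35·0.6294 + 0.25·0.3706) ≈ 0.7040
After 'negative': P(infected) = 0.65·0.7040 / (0.65·0.7040 + 0.75·0.2960) ≈ 0.6733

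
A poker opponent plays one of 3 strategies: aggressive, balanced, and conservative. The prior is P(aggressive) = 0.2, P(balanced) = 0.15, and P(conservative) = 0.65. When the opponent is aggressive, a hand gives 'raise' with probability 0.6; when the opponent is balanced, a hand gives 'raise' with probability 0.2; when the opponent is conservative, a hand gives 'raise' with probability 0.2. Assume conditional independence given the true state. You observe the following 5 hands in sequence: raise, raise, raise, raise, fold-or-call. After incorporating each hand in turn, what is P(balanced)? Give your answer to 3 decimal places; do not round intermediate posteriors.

After 'raise': normaliser = 0.6·0.2000 + 0.2·0.1500 + 0.2·0.6500; P(aggressive) ≈ 0.4286, P(balanced) ≈ 0.1071, P(conservative) ≈ 0.4643
After 'raise': normaliser = 0.6·0.4286 + 0.2·0.1071 + 0.2·0.4643; P(aggressive) ≈ 0.6923, P(balanced) ≈ 0.0577, P(conservative) ≈ 0.2500
After 'raise': normaliser = 0.6·0.6923 + 0.2·0.0577 + 0.2·0.2500; P(aggressive) ≈ 0.8710, P(balanced) ≈ 0.0242, P(conservative) ≈ 0.1048
After 'raise': normaliser = 0.6·0.8710 + 0.2·0.0242 + 0.2·0.1048; P(aggressive) ≈ 0.9529, P(balanced) ≈ 0.0088, P(conservative) ≈ 0.0382
After 'fold-or-call': normaliser = 0.4·0.9529 + 0.8·0.0088 + 0.8·0.0382; P(aggressive) ≈ 0.9101, P(balanced) ≈ 0.0169, P(conservative) ≈ 0.0730

0.017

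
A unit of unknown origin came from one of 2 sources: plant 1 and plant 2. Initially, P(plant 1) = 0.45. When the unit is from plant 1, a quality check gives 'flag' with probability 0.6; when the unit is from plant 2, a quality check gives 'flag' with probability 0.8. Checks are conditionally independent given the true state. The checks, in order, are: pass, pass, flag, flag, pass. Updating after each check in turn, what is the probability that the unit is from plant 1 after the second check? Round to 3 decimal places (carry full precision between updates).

0.766

After 'pass': P(plant 1) = 0.4·0.4500 / (0.4·0.4500 + 0.2·0.5500) ≈ 0.6207
After 'pass': P(plant 1) = 0.4·0.6207 / (0.4·0.6207 + 0.2·0.3793) ≈ 0.7660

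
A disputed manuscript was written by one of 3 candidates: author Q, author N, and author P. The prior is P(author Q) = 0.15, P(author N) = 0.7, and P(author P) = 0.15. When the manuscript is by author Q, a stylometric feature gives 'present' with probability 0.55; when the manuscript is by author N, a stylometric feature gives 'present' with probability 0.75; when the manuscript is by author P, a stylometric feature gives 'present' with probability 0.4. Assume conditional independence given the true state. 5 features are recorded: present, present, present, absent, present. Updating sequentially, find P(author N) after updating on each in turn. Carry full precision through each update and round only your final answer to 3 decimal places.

Apply Bayes' rule sequentially, carrying P(author N) forward.
After 'present': normaliser = 0.55·0.1500 + 0.75·0.7000 + 0.4·0.1500; P(author Q) ≈ 0.1236, P(author N) ≈ 0.7865, P(author P) ≈ 0.0899
After 'present': normaliser = 0.55·0.1236 + 0.75·0.7865 + 0.4·0.0899; P(author Q) ≈ 0.0980, P(author N) ≈ 0.8502, P(author P) ≈ 0.0518
After 'present': normaliser = 0.55·0.0980 + 0.75·0.8502 + 0.4·0.0518; P(author Q) ≈ 0.0757, P(author N) ≈ 0.8952, P(author P) ≈ 0.0291
After 'absent': normaliser = 0.45·0.0757 + 0.25·0.8952 + 0.6·0.0291; P(author Q) ≈ 0.1237, P(author N) ≈ 0.8129, P(author P) ≈ 0.0634
After 'present': normaliser = 0.55·0.1237 + 0.75·0.8129 + 0.4·0.0634; P(author Q) ≈ 0.0967, P(author N) ≈ 0.8672, P(author P) ≈ 0.0361

0.867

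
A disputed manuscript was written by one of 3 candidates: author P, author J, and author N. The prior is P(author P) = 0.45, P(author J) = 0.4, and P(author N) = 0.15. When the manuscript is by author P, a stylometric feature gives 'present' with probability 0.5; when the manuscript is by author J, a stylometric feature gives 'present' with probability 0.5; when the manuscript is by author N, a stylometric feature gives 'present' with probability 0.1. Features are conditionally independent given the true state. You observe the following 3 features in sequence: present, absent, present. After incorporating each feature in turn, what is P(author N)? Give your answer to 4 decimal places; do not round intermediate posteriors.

Apply Bayes' rule sequentially, carrying P(author N) forward.
After 'present': normaliser = 0.5·0.4500 + 0.5·0.4000 + 0.1·0.1500; P(author P) ≈ 0.5114, P(author J) ≈ 0.4545, P(author N) ≈ 0.0341
After 'absent': normaliser = 0.5·0.5114 + 0.5·0.4545 + 0.9·0.0341; P(author P) ≈ 0.4978, P(author J) ≈ 0.4425, P(author N) ≈ 0.0597
After 'present': normaliser = 0.5·0.4978 + 0.5·0.4425 + 0.1·0.0597; P(author P) ≈ 0.5228, P(author J) ≈ 0.4647, P(author N) ≈ 0.0125

0.0125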